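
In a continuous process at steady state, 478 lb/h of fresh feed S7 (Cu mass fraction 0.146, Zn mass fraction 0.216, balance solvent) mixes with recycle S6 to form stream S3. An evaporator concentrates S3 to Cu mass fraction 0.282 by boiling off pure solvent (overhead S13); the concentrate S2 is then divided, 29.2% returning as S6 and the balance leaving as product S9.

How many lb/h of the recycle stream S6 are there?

Overall Cu balance (none leaves overhead): Cu in fresh feed = Cu in product, i.e. 478×0.146 = (1−0.292)·S2·0.282.
S2 = 69.788/(0.282×0.708) = 349.54 lb/h.
Recycle S6 = 0.292×349.54 = 102.07 lb/h.

102.1 lb/h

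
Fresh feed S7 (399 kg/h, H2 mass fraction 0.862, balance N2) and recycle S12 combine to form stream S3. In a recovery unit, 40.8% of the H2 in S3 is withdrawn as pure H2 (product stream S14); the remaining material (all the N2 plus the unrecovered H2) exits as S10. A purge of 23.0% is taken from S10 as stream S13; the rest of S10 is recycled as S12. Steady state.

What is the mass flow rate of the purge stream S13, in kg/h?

N2 enters only via S7 and leaves only via the purge: 399×0.138 = 0.230×(N2 in S10), and the recovery unit passes all N2, so N2 in S3 = N2 in S10 = 239.4 kg/h.
H2 in S3: m_A = 399×0.862 + (1−0.230)·(1−0.408)·m_A, so m_A = 343.94/0.5442 = 632.05 kg/h.
S10 = (1−0.408)×632.05 + 239.4 = 613.58 kg/h.
Purge S13 = 0.230×613.58 = 141.12 kg/h.

141.1 kg/h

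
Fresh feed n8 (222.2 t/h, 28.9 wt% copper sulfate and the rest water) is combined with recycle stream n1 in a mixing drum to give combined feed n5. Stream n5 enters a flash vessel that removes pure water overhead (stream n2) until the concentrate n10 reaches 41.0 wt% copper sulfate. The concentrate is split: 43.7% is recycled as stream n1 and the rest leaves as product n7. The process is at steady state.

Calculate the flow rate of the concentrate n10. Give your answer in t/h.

Overall copper sulfate balance (none leaves overhead): copper sulfate in fresh feed = copper sulfate in product, i.e. 222.2×0.289 = (1−0.437)·n10·0.410.
n10 = 64.216/(0.410×0.563) = 278.2 t/h.

278.2 t/h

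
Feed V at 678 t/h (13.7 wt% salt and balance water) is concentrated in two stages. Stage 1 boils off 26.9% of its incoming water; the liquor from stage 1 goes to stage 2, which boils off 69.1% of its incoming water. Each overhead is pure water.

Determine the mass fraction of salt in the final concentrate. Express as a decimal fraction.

water in feed = 678×0.863 = 585.11 t/h.
After stage 1: water left = (1−0.269)×585.11 = 427.72; stream total = 520.6 t/h.
After stage 2: water left = (1−0.691)×427.72 = 132.16; final concentrate = 225.05 t/h.
salt fraction = 92.886/225.05 = 0.413.

0.413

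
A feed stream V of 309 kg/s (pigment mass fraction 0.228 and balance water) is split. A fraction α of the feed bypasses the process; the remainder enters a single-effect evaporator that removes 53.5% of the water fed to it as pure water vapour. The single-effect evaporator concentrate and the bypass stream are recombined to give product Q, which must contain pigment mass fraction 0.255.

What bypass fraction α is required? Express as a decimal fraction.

0.744

All 309×0.228 = 70.452 kg/s of pigment reaches Q, so Q = 70.452/0.255 = 276.28 kg/s and vapour = 32.718 kg/s.
The evaporator receives (1−α)·309 of feed at 0.772 water and removes 0.535 of that water:
0.535×0.772×(1−α)×309 = 32.718
(1−α) = 32.718/127.62 = 0.2564;  α = 0.7436.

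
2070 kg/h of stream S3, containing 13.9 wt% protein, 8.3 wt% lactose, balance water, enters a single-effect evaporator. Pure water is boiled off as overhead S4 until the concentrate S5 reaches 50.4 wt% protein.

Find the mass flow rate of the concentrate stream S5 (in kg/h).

570.9 kg/h

protein is conserved: 2070×0.139 = 287.73 kg/h all reports to the concentrate.
Concentrate = 287.73/(target fraction) = 570.89 kg/h.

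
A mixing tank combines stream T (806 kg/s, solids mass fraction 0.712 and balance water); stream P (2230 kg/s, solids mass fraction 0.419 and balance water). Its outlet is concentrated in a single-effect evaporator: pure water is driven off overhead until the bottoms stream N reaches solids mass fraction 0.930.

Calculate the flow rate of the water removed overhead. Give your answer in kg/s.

solids entering = 806×0.712 + 2230×0.419 = 1508.2 kg/s.
All solids reports to N, so N = 1508.2/0.930 = 1621.8 kg/s.
Total feed = 3036 kg/s; overhead = 3036 − 1621.8 = 1414.2 kg/s.

1414 kg/s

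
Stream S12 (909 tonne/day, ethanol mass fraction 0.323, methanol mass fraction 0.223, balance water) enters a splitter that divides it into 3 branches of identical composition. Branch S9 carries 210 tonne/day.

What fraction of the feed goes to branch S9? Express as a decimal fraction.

Fraction to S9 = 210/909 = 0.2310.

0.231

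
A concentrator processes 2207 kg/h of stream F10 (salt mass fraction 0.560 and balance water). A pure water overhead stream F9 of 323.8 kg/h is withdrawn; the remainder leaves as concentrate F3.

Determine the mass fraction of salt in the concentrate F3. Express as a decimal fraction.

0.656

salt is not removed: 2207×0.560 = 1235.9 kg/h of salt enters F3.
Concentrate = 2207 − 323.8 = 1883.2 kg/h.
Mass fraction = 1235.9/1883.2 = 0.656.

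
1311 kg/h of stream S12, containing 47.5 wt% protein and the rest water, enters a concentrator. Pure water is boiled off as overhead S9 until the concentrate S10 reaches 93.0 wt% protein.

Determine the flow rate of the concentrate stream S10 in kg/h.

protein is conserved: 1311×0.475 = 622.73 kg/h all reports to the concentrate.
Concentrate = 622.73/(target fraction) = 669.6 kg/h.

669.6 kg/h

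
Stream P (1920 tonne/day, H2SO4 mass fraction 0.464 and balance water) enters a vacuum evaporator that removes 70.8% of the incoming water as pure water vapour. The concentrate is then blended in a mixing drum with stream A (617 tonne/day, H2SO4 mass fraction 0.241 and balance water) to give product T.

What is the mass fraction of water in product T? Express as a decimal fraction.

Vapour removed = 0.708×0.536×1920 = 728.62 tonne/day; concentrate = 1191.4 tonne/day.
water reaching the mixer = 300.5 (from concentrate) + 617×0.759 = 768.81 tonne/day.
Product flow = 1191.4 + 617 = 1808.4 tonne/day; water fraction = 0.425.

0.425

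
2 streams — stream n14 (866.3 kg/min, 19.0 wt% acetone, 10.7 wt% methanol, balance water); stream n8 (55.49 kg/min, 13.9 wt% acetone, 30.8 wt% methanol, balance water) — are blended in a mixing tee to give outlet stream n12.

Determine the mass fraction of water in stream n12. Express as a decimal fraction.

0.694

Total flow out = 866.3 + 55.49 = 921.79 kg/min.
water in = 866.3×0.703 + 55.49×0.553 = 639.69 kg/min.
water mass fraction in n12 = 639.69/921.79 = 0.694.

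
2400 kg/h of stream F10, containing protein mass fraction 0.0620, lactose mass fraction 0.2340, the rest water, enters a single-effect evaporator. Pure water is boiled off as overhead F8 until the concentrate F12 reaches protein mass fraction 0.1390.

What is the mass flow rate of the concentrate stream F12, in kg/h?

protein is conserved: 2400×0.062 = 148.8 kg/h all reports to the concentrate.
Concentrate = 148.8/(target fraction) = 1070.5 kg/h.

1071 kg/h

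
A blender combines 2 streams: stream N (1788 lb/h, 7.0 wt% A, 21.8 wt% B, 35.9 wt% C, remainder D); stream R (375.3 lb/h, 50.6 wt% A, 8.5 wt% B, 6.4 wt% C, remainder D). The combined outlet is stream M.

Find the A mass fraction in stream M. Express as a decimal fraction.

Total flow out = 1788 + 375.3 = 2163.3 lb/h.
A in = 1788×0.070 + 375.3×0.506 = 315.06 lb/h.
A mass fraction in M = 315.06/2163.3 = 0.1456.

0.1456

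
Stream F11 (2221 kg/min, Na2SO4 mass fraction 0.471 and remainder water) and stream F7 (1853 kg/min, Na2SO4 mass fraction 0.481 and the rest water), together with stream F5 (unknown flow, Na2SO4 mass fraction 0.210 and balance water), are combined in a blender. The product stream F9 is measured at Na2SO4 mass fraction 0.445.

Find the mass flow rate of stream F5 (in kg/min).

529.6 kg/min

Let F5 be the unknown flow. Total out = 4074 + F5.
Na2SO4 balance: 1937.4 + 0.210·F5 = 0.445·(4074 + F5)
(0.210 − 0.445)·F5 = 0.445×4074 − 1937.4 = -124.45
F5 = -124.45 / -0.235 = 529.59 kg/min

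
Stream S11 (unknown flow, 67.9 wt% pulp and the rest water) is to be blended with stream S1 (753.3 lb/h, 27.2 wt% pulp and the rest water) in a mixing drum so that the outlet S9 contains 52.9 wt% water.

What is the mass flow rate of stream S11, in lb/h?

720.7 lb/h

Let S11 be the unknown flow. Total out = 753.3 + S11.
water balance: 548.4 + 0.321·S11 = 0.529·(753.3 + S11)
(0.321 − 0.529)·S11 = 0.529×753.3 − 548.4 = -149.91
S11 = -149.91 / -0.208 = 720.71 lb/h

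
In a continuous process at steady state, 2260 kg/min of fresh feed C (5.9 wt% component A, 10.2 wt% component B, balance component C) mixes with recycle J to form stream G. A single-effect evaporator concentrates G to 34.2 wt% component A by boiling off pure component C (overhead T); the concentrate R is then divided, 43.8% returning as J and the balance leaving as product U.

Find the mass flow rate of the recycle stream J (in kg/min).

Overall component A balance (none leaves overhead): component A in fresh feed = component A in product, i.e. 2260×0.059 = (1−0.438)·R·0.342.
R = 133.34/(0.342×0.562) = 693.74 kg/min.
Recycle J = 0.438×693.74 = 303.86 kg/min.

303.9 kg/min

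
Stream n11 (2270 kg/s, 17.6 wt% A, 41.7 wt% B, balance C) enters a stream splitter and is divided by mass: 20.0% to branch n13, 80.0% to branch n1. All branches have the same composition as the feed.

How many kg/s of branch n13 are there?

454 kg/s

Branch n13 flow = 0.200×2270 = 454 kg/s.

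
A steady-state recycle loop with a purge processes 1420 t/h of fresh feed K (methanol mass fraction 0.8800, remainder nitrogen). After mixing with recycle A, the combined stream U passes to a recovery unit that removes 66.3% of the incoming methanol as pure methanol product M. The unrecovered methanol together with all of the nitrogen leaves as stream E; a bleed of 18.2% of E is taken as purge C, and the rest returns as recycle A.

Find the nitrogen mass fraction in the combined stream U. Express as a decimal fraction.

nitrogen enters only via K and leaves only via the purge: 1420×0.120 = 0.182×(nitrogen in E), and the recovery unit passes all nitrogen, so nitrogen in U = nitrogen in E = 936.26 t/h.
methanol in U: m_A = 1420×0.880 + (1−0.182)·(1−0.663)·m_A, so m_A = 1249.6/0.7243 = 1725.2 t/h.
U = 1725.2 + 936.26 = 2661.4 t/h.
nitrogen fraction in U = 936.26/2661.4 = 0.3518.

0.3518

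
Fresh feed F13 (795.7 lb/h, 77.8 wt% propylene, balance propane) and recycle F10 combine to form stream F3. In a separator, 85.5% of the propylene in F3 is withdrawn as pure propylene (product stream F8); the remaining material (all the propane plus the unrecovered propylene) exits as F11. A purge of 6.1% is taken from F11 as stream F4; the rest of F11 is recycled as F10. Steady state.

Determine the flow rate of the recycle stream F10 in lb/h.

2817 lb/h

propane enters only via F13 and leaves only via the purge: 795.7×0.222 = 0.061×(propane in F11), and the separator passes all propane, so propane in F3 = propane in F11 = 2895.8 lb/h.
propylene in F3: m_A = 795.7×0.778 + (1−0.061)·(1−0.855)·m_A, so m_A = 619.05/0.8638 = 716.63 lb/h.
F11 = (1−0.855)×716.63 + 2895.8 = 2999.7 lb/h.
Recycle F10 = (1−0.061)×2999.7 = 2816.8 lb/h.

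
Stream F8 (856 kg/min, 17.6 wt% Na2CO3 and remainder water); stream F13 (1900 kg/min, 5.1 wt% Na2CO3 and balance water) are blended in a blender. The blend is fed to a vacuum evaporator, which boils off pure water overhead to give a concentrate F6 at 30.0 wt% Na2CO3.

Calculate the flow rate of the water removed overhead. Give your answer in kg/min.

1931 kg/min

Na2CO3 entering = 856×0.176 + 1900×0.051 = 247.56 kg/min.
All Na2CO3 reports to F6, so F6 = 247.56/0.300 = 825.19 kg/min.
Total feed = 2756 kg/min; overhead = 2756 − 825.19 = 1930.8 kg/min.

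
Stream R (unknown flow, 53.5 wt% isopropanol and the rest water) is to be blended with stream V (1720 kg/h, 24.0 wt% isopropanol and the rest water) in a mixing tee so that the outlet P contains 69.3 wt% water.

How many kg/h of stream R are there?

Let R be the unknown flow. Total out = 1720 + R.
water balance: 1307.2 + 0.465·R = 0.693·(1720 + R)
(0.465 − 0.693)·R = 0.693×1720 − 1307.2 = -115.24
R = -115.24 / -0.228 = 505.44 kg/h

505.4 kg/h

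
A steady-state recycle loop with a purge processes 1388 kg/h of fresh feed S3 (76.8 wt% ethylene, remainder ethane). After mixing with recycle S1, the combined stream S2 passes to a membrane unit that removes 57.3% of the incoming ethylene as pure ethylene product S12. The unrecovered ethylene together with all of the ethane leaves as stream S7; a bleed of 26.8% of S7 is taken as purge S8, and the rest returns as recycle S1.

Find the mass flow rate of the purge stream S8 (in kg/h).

499.5 kg/h

ethane enters only via S3 and leaves only via the purge: 1388×0.232 = 0.268×(ethane in S7), and the membrane unit passes all ethane, so ethane in S2 = ethane in S7 = 1201.6 kg/h.
ethylene in S2: m_A = 1388×0.768 + (1−0.268)·(1−0.573)·m_A, so m_A = 1066/0.6874 = 1550.7 kg/h.
S7 = (1−0.573)×1550.7 + 1201.6 = 1863.7 kg/h.
Purge S8 = 0.268×1863.7 = 499.47 kg/h.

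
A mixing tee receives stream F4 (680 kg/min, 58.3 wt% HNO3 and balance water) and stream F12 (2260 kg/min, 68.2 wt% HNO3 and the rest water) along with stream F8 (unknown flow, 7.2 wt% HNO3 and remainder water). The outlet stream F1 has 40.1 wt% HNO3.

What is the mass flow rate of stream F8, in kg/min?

Let F8 be the unknown flow. Total out = 2940 + F8.
HNO3 balance: 1937.8 + 0.072·F8 = 0.401·(2940 + F8)
(0.072 − 0.401)·F8 = 0.401×2940 − 1937.8 = -758.82
F8 = -758.82 / -0.329 = 2306.4 kg/min

2306 kg/min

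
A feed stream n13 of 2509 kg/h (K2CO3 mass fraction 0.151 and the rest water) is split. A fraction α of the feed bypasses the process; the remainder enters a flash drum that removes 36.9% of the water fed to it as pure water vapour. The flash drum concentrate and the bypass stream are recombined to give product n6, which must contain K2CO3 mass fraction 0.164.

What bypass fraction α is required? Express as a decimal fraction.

0.747

All 2509×0.151 = 378.86 kg/h of K2CO3 reaches n6, so n6 = 378.86/0.164 = 2310.1 kg/h and vapour = 198.88 kg/h.
The evaporator receives (1−α)·2509 of feed at 0.849 water and removes 0.369 of that water:
0.369×0.849×(1−α)×2509 = 198.88
(1−α) = 198.88/786.02 = 0.2530;  α = 0.7470.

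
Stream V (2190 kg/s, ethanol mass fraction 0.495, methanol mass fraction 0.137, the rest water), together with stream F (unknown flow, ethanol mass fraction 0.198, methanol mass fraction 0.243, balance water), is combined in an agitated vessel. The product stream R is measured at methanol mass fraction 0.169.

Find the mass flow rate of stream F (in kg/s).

Let F be the unknown flow. Total out = 2190 + F.
methanol balance: 300.03 + 0.243·F = 0.169·(2190 + F)
(0.243 − 0.169)·F = 0.169×2190 − 300.03 = 70.08
F = 70.08 / 0.074 = 947.03 kg/s

947 kg/s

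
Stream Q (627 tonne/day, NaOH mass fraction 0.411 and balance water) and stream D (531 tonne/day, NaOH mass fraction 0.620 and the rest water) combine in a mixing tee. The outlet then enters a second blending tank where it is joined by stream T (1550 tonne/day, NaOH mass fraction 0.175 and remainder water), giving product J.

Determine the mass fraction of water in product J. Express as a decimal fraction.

0.683

Overall, product flow = 2708 tonne/day.
water in = 627×0.589 + 531×0.380 + 1550×0.825 = 1849.8 tonne/day.
water fraction in J = 0.683.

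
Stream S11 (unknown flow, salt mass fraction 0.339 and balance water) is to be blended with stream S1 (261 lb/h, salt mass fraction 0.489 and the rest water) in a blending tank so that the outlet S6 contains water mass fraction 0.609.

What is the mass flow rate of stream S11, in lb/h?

491.9 lb/h

Let S11 be the unknown flow. Total out = 261 + S11.
water balance: 133.37 + 0.661·S11 = 0.609·(261 + S11)
(0.661 − 0.609)·S11 = 0.609×261 − 133.37 = 25.578
S11 = 25.578 / 0.052 = 491.88 lb/h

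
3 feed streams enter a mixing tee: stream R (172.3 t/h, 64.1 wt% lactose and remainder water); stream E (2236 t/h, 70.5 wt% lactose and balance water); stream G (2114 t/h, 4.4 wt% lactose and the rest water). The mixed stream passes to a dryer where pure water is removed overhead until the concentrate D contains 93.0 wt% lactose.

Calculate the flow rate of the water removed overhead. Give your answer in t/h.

lactose entering = 172.3×0.641 + 2236×0.705 + 2114×0.044 = 1779.8 t/h.
All lactose reports to D, so D = 1779.8/0.930 = 1913.8 t/h.
Total feed = 4522.3 t/h; overhead = 4522.3 − 1913.8 = 2608.5 t/h.

2608 t/h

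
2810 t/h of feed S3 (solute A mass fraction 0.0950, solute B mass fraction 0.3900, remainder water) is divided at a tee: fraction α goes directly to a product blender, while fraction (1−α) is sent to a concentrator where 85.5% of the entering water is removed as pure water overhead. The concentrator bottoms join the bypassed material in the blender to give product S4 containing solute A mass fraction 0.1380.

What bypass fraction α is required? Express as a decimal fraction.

All 2810×0.095 = 266.95 t/h of solute A reaches S4, so S4 = 266.95/0.138 = 1934.4 t/h and vapour = 875.58 t/h.
The evaporator receives (1−α)·2810 of feed at 0.515 water and removes 0.855 of that water:
0.855×0.515×(1−α)×2810 = 875.58
(1−α) = 875.58/1237.3 = 0.7076;  α = 0.2924.

0.292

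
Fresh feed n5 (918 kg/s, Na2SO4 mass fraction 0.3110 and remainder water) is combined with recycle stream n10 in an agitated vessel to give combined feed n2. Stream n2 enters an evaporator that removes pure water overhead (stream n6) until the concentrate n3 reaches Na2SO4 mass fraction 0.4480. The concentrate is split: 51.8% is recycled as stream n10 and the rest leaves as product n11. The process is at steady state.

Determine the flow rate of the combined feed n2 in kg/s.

Overall Na2SO4 balance (none leaves overhead): Na2SO4 in fresh feed = Na2SO4 in product, i.e. 918×0.311 = (1−0.518)·n3·0.448.
n3 = 285.5/(0.448×0.482) = 1322.1 kg/s.
Recycle n10 = 0.518×1322.1 = 684.87 kg/s.
Combined feed n2 = 918 + 684.87 = 1602.9 kg/s.

1603 kg/s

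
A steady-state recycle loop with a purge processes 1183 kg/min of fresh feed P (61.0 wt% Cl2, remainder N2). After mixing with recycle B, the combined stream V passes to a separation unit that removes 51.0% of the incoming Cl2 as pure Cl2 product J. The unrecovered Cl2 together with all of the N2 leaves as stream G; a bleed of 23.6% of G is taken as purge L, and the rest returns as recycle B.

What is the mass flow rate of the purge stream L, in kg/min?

594.8 kg/min

N2 enters only via P and leaves only via the purge: 1183×0.390 = 0.236×(N2 in G), and the separation unit passes all N2, so N2 in V = N2 in G = 1955 kg/min.
Cl2 in V: m_A = 1183×0.610 + (1−0.236)·(1−0.510)·m_A, so m_A = 721.63/0.6256 = 1153.4 kg/min.
G = (1−0.510)×1153.4 + 1955 = 2520.1 kg/min.
Purge L = 0.236×2520.1 = 594.75 kg/min.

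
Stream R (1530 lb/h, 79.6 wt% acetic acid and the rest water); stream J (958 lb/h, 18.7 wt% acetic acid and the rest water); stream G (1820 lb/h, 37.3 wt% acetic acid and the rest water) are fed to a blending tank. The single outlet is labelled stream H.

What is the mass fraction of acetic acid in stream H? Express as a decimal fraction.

Total flow out = 1530 + 958 + 1820 = 4308 lb/h.
acetic acid in = 1530×0.796 + 958×0.187 + 1820×0.373 = 2075.9 lb/h.
acetic acid mass fraction in H = 2075.9/4308 = 0.482.

0.482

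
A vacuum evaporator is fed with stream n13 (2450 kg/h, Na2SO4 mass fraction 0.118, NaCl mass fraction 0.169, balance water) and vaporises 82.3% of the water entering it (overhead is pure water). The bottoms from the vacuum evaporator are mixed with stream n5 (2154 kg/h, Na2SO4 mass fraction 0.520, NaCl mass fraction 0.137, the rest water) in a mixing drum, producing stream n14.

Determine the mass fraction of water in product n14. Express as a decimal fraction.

0.331

Vapour removed = 0.823×0.713×2450 = 1437.7 kg/h; concentrate = 1012.3 kg/h.
water reaching the mixer = 309.19 (from concentrate) + 2154×0.343 = 1048 kg/h.
Product flow = 1012.3 + 2154 = 3166.3 kg/h; water fraction = 0.331.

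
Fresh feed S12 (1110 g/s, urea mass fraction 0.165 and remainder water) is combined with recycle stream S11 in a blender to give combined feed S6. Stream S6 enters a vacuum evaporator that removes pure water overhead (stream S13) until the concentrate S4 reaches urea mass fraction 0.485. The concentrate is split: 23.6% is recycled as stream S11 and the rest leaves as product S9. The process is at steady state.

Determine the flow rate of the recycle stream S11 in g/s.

116.6 g/s

Overall urea balance (none leaves overhead): urea in fresh feed = urea in product, i.e. 1110×0.165 = (1−0.236)·S4·0.485.
S4 = 183.15/(0.485×0.764) = 494.28 g/s.
Recycle S11 = 0.236×494.28 = 116.65 g/s.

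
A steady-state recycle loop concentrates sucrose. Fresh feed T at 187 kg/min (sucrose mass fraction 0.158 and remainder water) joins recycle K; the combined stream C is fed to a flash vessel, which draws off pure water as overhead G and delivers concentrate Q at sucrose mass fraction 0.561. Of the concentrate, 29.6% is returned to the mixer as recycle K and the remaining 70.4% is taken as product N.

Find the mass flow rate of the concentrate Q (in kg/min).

Overall sucrose balance (none leaves overhead): sucrose in fresh feed = sucrose in product, i.e. 187×0.158 = (1−0.296)·Q·0.561.
Q = 29.546/(0.561×0.704) = 74.811 kg/min.

74.81 kg/min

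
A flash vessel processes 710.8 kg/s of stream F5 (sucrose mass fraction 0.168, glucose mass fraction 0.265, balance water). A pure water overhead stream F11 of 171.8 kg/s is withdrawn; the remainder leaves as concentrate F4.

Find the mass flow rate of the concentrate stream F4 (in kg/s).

Concentrate = 710.8 − 171.8 = 539 kg/s.

539 kg/s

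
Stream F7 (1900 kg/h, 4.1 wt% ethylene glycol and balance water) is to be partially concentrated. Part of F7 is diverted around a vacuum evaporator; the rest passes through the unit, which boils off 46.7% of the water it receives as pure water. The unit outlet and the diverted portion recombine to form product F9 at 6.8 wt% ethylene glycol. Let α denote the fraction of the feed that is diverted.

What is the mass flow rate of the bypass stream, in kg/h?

All 1900×0.041 = 77.9 kg/h of ethylene glycol reaches F9, so F9 = 77.9/0.068 = 1145.6 kg/h and vapour = 754.41 kg/h.
The evaporator receives (1−α)·1900 of feed at 0.959 water and removes 0.467 of that water:
0.467×0.959×(1−α)×1900 = 754.41
(1−α) = 754.41/850.92 = 0.8866;  α = 0.1134.
Bypass flow = 0.1134×1900 = 215.49 kg/h.

215.5 kg/h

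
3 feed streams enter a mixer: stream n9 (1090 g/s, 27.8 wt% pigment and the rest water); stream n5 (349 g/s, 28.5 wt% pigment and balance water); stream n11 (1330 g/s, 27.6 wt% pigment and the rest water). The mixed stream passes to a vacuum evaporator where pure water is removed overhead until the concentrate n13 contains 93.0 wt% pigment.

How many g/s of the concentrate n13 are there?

pigment entering = 1090×0.278 + 349×0.285 + 1330×0.276 = 769.57 g/s.
All pigment reports to n13, so n13 = 769.57/0.930 = 827.49 g/s.

827.5 g/s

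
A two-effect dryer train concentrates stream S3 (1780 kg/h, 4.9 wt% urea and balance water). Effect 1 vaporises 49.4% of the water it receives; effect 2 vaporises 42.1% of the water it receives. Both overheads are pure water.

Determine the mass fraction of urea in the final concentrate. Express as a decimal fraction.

0.1496

water in feed = 1780×0.951 = 1692.8 kg/h.
After stage 1: water left = (1−0.494)×1692.8 = 856.55; stream total = 943.77 kg/h.
After stage 2: water left = (1−0.421)×856.55 = 495.94; final concentrate = 583.16 kg/h.
urea fraction = 87.22/583.16 = 0.1496.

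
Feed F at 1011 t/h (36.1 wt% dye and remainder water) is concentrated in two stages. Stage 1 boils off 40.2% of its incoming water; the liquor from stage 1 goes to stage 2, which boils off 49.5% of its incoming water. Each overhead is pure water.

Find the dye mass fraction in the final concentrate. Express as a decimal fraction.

water in feed = 1011×0.639 = 646.03 t/h.
After stage 1: water left = (1−0.402)×646.03 = 386.33; stream total = 751.3 t/h.
After stage 2: water left = (1−0.495)×386.33 = 195.09; final concentrate = 560.07 t/h.
dye fraction = 364.97/560.07 = 0.652.

0.652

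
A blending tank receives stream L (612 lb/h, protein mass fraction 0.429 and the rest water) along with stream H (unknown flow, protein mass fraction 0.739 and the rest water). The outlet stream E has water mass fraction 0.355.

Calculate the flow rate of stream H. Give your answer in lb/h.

Let H be the unknown flow. Total out = 612 + H.
water balance: 349.45 + 0.261·H = 0.355·(612 + H)
(0.261 − 0.355)·H = 0.355×612 − 349.45 = -132.19
H = -132.19 / -0.094 = 1406.3 lb/h

1406 lb/h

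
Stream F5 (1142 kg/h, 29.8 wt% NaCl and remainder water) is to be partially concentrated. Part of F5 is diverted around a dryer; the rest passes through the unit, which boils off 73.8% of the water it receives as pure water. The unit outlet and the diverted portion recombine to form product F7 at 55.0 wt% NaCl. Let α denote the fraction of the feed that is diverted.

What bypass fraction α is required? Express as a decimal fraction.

0.116

All 1142×0.298 = 340.32 kg/h of NaCl reaches F7, so F7 = 340.32/0.550 = 618.76 kg/h and vapour = 523.24 kg/h.
The evaporator receives (1−α)·1142 of feed at 0.702 water and removes 0.738 of that water:
0.738×0.702×(1−α)×1142 = 523.24
(1−α) = 523.24/591.64 = 0.8844;  α = 0.1156.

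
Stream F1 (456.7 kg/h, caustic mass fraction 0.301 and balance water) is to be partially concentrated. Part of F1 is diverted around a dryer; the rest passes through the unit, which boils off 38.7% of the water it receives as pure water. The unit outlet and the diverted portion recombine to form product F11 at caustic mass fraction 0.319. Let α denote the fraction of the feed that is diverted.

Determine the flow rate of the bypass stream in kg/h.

361.4 kg/h

All 456.7×0.301 = 137.47 kg/h of caustic reaches F11, so F11 = 137.47/0.319 = 430.93 kg/h and vapour = 25.77 kg/h.
The evaporator receives (1−α)·456.7 of feed at 0.699 water and removes 0.387 of that water:
0.387×0.699×(1−α)×456.7 = 25.77
(1−α) = 25.77/123.54 = 0.2086;  α = 0.7914.
Bypass flow = 0.7914×456.7 = 361.44 kg/h.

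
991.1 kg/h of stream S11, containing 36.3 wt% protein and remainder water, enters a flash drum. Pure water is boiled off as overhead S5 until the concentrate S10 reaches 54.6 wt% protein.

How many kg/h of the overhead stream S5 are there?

protein is conserved: 991.1×0.363 = 359.77 kg/h all reports to the concentrate.
Concentrate = 359.77/(target fraction) = 658.92 kg/h.
Overhead = 991.1 − 658.92 = 332.18 kg/h.

332.2 kg/h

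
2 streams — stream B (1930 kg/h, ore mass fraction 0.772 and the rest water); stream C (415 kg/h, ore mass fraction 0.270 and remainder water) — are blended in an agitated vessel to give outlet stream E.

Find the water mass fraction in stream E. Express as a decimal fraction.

0.317

Total flow out = 1930 + 415 = 2345 kg/h.
water in = 1930×0.228 + 415×0.730 = 742.99 kg/h.
water mass fraction in E = 742.99/2345 = 0.317.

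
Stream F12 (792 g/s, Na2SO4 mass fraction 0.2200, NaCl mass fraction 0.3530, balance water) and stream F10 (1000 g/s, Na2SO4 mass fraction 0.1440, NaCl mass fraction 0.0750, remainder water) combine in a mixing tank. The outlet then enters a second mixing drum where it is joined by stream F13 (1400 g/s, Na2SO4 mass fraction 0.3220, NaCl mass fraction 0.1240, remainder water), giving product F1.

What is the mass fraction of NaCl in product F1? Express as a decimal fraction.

0.1655

Overall, product flow = 3192 g/s.
NaCl in = 792×0.353 + 1000×0.075 + 1400×0.124 = 528.18 g/s.
NaCl fraction in F1 = 0.1655.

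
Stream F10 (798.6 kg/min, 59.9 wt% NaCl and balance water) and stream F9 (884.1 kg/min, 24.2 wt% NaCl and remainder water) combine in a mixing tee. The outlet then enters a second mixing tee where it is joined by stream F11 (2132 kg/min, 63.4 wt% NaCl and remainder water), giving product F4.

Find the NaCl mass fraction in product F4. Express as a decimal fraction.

0.536

Overall, product flow = 3814.7 kg/min.
NaCl in = 798.6×0.599 + 884.1×0.242 + 2132×0.634 = 2044 kg/min.
NaCl fraction in F4 = 0.536.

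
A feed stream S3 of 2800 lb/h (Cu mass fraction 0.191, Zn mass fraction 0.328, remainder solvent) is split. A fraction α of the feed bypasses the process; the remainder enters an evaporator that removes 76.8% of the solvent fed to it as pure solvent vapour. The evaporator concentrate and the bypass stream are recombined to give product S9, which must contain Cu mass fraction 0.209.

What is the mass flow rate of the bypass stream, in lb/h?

2147 lb/h

All 2800×0.191 = 534.8 lb/h of Cu reaches S9, so S9 = 534.8/0.209 = 2558.9 lb/h and vapour = 241.15 lb/h.
The evaporator receives (1−α)·2800 of feed at 0.481 solvent and removes 0.768 of that solvent:
0.768×0.481×(1−α)×2800 = 241.15
(1−α) = 241.15/1034.3 = 0.2331;  α = 0.7669.
Bypass flow = 0.7669×2800 = 2147.2 lb/h.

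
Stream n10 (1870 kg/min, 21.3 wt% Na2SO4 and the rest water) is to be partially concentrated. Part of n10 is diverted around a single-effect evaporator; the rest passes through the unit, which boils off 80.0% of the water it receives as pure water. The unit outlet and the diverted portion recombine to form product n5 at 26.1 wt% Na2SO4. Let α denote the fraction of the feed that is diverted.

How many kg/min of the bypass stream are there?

1324 kg/min

All 1870×0.213 = 398.31 kg/min of Na2SO4 reaches n5, so n5 = 398.31/0.261 = 1526.1 kg/min and vapour = 343.91 kg/min.
The evaporator receives (1−α)·1870 of feed at 0.787 water and removes 0.800 of that water:
0.800×0.787×(1−α)×1870 = 343.91
(1−α) = 343.91/1177.4 = 0.2921;  α = 0.7079.
Bypass flow = 0.7079×1870 = 1323.8 kg/min.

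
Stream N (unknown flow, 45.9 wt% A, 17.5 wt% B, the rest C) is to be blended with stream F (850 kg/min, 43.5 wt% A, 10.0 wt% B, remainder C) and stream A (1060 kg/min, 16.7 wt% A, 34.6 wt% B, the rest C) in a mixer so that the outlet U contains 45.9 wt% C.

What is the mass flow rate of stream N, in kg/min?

374 kg/min

Let N be the unknown flow. Total out = 1910 + N.
C balance: 911.47 + 0.366·N = 0.459·(1910 + N)
(0.366 − 0.459)·N = 0.459×1910 − 911.47 = -34.78
N = -34.78 / -0.093 = 373.98 kg/min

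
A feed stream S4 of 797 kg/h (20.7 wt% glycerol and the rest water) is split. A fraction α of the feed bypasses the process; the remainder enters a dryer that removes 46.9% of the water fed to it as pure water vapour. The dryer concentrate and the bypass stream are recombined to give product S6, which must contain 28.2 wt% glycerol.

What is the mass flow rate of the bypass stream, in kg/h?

227.1 kg/h

All 797×0.207 = 164.98 kg/h of glycerol reaches S6, so S6 = 164.98/0.282 = 585.03 kg/h and vapour = 211.97 kg/h.
The evaporator receives (1−α)·797 of feed at 0.793 water and removes 0.469 of that water:
0.469×0.793×(1−α)×797 = 211.97
(1−α) = 211.97/296.42 = 0.7151;  α = 0.2849.
Bypass flow = 0.2849×797 = 227.07 kg/h.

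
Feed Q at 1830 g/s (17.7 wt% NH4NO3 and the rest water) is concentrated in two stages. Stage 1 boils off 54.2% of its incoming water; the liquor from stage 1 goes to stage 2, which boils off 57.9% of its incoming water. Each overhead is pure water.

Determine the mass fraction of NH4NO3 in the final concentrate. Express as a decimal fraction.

water in feed = 1830×0.823 = 1506.1 g/s.
After stage 1: water left = (1−0.542)×1506.1 = 689.79; stream total = 1013.7 g/s.
After stage 2: water left = (1−0.579)×689.79 = 290.4; final concentrate = 614.31 g/s.
NH4NO3 fraction = 323.91/614.31 = 0.5273.

0.5273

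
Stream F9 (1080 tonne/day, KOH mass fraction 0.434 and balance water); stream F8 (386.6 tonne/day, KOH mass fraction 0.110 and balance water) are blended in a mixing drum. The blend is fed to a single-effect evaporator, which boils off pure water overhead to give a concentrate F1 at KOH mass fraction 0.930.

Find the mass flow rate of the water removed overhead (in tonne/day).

KOH entering = 1080×0.434 + 386.6×0.110 = 511.25 tonne/day.
All KOH reports to F1, so F1 = 511.25/0.930 = 549.73 tonne/day.
Total feed = 1466.6 tonne/day; overhead = 1466.6 − 549.73 = 916.87 tonne/day.

916.9 tonne/day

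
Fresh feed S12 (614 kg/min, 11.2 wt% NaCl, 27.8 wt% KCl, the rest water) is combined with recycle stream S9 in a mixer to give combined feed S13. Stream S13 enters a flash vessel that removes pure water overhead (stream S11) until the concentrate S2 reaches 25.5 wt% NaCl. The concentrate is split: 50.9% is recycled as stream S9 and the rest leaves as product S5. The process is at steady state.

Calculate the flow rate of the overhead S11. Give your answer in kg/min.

344.3 kg/min

Overall NaCl balance (none leaves overhead): NaCl in fresh feed = NaCl in product, i.e. 614×0.112 = (1−0.509)·S2·0.255.
S2 = 68.768/(0.255×0.491) = 549.24 kg/min.
Recycle S9 = 0.509×549.24 = 279.56 kg/min.
Combined feed S13 = 614 + 279.56 = 893.56 kg/min.
Overhead S11 = S13 − S2 = 893.56 − 549.24 = 344.32 kg/min.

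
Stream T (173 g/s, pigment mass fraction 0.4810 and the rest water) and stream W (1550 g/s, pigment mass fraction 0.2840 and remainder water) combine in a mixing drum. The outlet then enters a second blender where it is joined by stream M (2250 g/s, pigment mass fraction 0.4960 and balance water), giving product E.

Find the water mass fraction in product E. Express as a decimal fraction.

Overall, product flow = 3973 g/s.
water in = 173×0.519 + 1550×0.716 + 2250×0.504 = 2333.6 g/s.
water fraction in E = 0.5874.

0.5874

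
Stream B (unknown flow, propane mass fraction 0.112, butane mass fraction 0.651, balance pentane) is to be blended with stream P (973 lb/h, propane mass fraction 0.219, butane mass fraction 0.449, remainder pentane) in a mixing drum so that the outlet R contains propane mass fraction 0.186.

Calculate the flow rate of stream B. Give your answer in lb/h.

Let B be the unknown flow. Total out = 973 + B.
propane balance: 213.09 + 0.112·B = 0.186·(973 + B)
(0.112 − 0.186)·B = 0.186×973 − 213.09 = -32.109
B = -32.109 / -0.074 = 433.91 lb/h

433.9 lb/h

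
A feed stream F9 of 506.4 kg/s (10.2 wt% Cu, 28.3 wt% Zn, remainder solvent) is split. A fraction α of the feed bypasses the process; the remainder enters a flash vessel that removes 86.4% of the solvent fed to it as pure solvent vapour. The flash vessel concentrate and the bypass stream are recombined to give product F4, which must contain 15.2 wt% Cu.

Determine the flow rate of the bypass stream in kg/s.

All 506.4×0.102 = 51.653 kg/s of Cu reaches F4, so F4 = 51.653/0.152 = 339.82 kg/s and vapour = 166.58 kg/s.
The evaporator receives (1−α)·506.4 of feed at 0.615 solvent and removes 0.864 of that solvent:
0.864×0.615×(1−α)×506.4 = 166.58
(1−α) = 166.58/269.08 = 0.6191;  α = 0.3809.
Bypass flow = 0.3809×506.4 = 192.9 kg/s.

192.9 kg/s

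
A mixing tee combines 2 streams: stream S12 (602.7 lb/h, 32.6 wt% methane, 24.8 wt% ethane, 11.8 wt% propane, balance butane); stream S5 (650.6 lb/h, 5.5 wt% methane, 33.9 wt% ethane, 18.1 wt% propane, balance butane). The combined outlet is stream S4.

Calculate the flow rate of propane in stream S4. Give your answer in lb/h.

propane out = propane in = 602.7×0.118 + 650.6×0.181 = 188.88 lb/h.

188.9 lb/h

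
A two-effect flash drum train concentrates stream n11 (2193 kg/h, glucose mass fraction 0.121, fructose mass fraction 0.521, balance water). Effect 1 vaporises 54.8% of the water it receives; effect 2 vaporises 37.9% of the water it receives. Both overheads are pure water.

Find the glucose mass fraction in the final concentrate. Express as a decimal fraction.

0.163

water in feed = 2193×0.358 = 785.09 kg/h.
After stage 1: water left = (1−0.548)×785.09 = 354.86; stream total = 1762.8 kg/h.
After stage 2: water left = (1−0.379)×354.86 = 220.37; final concentrate = 1628.3 kg/h.
glucose fraction = 265.35/1628.3 = 0.163.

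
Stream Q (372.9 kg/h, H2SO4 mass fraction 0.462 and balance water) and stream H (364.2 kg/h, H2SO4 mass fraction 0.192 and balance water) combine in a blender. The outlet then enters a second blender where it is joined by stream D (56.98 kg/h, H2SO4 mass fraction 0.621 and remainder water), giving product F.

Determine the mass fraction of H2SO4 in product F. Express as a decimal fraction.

Overall, product flow = 794.08 kg/h.
H2SO4 in = 372.9×0.462 + 364.2×0.192 + 56.98×0.621 = 277.59 kg/h.
H2SO4 fraction in F = 0.350.

0.350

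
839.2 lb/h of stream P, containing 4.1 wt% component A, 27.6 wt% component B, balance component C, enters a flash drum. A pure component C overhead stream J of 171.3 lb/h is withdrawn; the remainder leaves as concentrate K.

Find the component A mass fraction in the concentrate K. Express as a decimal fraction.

component A is not removed: 839.2×0.041 = 34.407 lb/h of component A enters K.
Concentrate = 839.2 − 171.3 = 667.9 lb/h.
Mass fraction = 34.407/667.9 = 0.0515.

0.0515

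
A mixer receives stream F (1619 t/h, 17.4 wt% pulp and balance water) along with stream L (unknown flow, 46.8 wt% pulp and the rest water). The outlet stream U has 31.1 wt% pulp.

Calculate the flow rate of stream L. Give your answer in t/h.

Let L be the unknown flow. Total out = 1619 + L.
pulp balance: 281.71 + 0.468·L = 0.311·(1619 + L)
(0.468 − 0.311)·L = 0.311×1619 − 281.71 = 221.8
L = 221.8 / 0.157 = 1412.8 t/h

1413 t/h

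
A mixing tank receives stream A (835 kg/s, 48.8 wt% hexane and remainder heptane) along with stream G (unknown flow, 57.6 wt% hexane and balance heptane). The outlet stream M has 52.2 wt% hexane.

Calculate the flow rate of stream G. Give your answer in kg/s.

Let G be the unknown flow. Total out = 835 + G.
hexane balance: 407.48 + 0.576·G = 0.522·(835 + G)
(0.576 − 0.522)·G = 0.522×835 − 407.48 = 28.39
G = 28.39 / 0.054 = 525.74 kg/s

525.7 kg/s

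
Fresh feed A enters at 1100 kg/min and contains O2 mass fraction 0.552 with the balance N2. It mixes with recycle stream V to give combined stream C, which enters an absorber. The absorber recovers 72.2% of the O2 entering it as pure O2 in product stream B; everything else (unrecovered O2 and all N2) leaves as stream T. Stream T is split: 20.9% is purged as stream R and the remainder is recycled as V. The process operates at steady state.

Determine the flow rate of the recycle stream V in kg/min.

N2 enters only via A and leaves only via the purge: 1100×0.448 = 0.209×(N2 in T), and the absorber passes all N2, so N2 in C = N2 in T = 2357.9 kg/min.
O2 in C: m_A = 1100×0.552 + (1−0.209)·(1−0.722)·m_A, so m_A = 607.2/0.7801 = 778.36 kg/min.
T = (1−0.722)×778.36 + 2357.9 = 2574.3 kg/min.
Recycle V = (1−0.209)×2574.3 = 2036.3 kg/min.

2036 kg/min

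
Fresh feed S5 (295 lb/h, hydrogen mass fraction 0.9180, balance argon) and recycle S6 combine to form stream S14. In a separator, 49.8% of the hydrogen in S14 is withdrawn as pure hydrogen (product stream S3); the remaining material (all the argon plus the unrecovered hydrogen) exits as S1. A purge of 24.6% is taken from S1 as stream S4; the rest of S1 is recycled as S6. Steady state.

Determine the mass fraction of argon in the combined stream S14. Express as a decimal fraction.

0.1841

argon enters only via S5 and leaves only via the purge: 295×0.082 = 0.246×(argon in S1), and the separator passes all argon, so argon in S14 = argon in S1 = 98.333 lb/h.
hydrogen in S14: m_A = 295×0.918 + (1−0.246)·(1−0.498)·m_A, so m_A = 270.81/0.6215 = 435.74 lb/h.
S14 = 435.74 + 98.333 = 534.08 lb/h.
argon fraction in S14 = 98.333/534.08 = 0.1841.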